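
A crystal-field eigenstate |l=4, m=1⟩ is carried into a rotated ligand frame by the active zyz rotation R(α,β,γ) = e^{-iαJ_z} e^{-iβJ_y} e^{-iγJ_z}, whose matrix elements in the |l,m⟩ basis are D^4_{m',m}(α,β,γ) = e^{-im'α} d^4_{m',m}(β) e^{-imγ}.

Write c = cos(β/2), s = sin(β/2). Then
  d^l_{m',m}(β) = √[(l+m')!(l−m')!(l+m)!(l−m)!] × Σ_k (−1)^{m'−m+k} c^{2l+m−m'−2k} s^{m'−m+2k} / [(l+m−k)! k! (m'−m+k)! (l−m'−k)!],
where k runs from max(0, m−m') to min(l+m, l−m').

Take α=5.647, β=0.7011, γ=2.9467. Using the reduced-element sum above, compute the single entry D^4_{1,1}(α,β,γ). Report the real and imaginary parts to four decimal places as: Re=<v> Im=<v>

Re=0.2012 Im=0.2205

First d^4_{1,1}(β=0.7011), then the phase factors e^{-i(1)α} and e^{-i(1)γ}:
Half-angle: c=0.939184, s=0.343414. N=√(120·6·120·6)=720.000000
k∈{0,1,2,3} keeps every argument non-negative
  k=0: (−1)^0·720.0000/(720)·0.9392^8·0.3434^0 = +0.605348
  k=1: (−1)^1·720.0000/(48)·0.9392^6·0.3434^2 = -1.214038
  k=2: (−1)^2·720.0000/(24)·0.9392^4·0.3434^4 = +0.324637
  k=3: (−1)^3·720.0000/(72)·0.9392^2·0.3434^6 = -0.014468
d^4_{1,1}(0.7011) = +0.605348 -1.214038 +0.324637 -0.014468 = -0.298521
D = (+0.804368+0.594131i)·(-0.298521)·(-0.981068-0.193661i) = +0.201227+0.220505i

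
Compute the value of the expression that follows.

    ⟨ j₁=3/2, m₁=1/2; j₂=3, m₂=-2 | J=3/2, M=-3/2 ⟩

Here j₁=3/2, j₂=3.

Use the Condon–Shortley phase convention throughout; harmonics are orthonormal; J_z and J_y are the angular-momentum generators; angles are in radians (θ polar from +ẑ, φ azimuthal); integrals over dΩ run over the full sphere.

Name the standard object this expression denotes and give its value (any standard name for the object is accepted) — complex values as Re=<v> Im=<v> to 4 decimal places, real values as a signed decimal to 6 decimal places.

This is a Clebsch–Gordan (vector-coupling) coefficient.
j₁+j₂−J=3  J+j₁−j₂=0  J−j₁+j₂=3  j₁+j₂+J+1=7
(j₁±m₁, j₂±m₂, J±M) = (2,1,1,5,0,3)
P² = 288/7
sum k=1..1:
  [1] −1/12 = -1/12
S = -1/12
C² = P²·S² = 2/7 ; C = -0.534522

Clebsch–Gordan coefficient, −√(2/7) ≈ -0.534522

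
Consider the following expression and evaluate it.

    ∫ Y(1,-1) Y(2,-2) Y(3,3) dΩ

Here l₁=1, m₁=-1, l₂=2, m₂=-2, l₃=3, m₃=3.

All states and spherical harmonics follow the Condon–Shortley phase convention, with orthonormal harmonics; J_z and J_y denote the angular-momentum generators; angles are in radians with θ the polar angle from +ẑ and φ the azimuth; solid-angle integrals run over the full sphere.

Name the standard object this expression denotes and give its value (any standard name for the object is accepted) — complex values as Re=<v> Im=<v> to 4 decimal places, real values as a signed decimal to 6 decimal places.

Gaunt coefficient, -0.319865

This is a Gaunt coefficient — the integral of a triple product of spherical harmonics over the sphere.
Checks pass: Σm=0; 6 even; l₃=3∈[1,3].
(2·1+1)(2·2+1)(2·3+1) = 105
Δ: 0! 2! 4! / 7! → 1/105
sum: t=0:+1/4 = 1/4
3j²(1 2 3; 0 0 0) = Δ·Π!·Σ² = 3/35  (sign -1)
sum: t=0:+1/48 = 1/48
3j²(1 2 3; -1 -2 3) = Δ·Π!·Σ² = 1/7  (sign +1)
combine: 4πI² = 105·3/35·1/7 = 9/7
take √, sign -1: I = -0.31986543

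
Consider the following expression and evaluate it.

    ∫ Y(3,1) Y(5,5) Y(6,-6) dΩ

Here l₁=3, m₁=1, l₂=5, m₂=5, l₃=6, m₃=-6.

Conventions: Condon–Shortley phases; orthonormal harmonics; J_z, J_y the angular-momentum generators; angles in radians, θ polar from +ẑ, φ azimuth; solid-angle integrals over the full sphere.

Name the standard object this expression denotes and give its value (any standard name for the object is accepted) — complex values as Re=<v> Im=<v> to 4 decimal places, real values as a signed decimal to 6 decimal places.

Gaunt coefficient, -0.207001

This is a Gaunt coefficient — the integral of a triple product of spherical harmonics over the sphere.
Rules hold: Σm=0, L=14 even, 2≤6≤8.
N = 7·11·13 = 1001
Δ = 2!·4!·8!/15! = 1/675675
Racah Σ t=0..2: t=0:+1/8640 t=1:−1/2304 t=2:+1/8640 = -7/34560
⇒ 3j(3 5 6; 0 0 0)² = 7/429, sgn -1
Racah Σ t=2..2: t=2:+1/1935360 = 1/1935360
⇒ 3j(3 5 6; 1 5 -6)² = 3/91, sgn +1
4πI² = N·(3j₀)²·(3jₘ)² = 7/13
I = -1·√(0.538462/4π) = -0.20700098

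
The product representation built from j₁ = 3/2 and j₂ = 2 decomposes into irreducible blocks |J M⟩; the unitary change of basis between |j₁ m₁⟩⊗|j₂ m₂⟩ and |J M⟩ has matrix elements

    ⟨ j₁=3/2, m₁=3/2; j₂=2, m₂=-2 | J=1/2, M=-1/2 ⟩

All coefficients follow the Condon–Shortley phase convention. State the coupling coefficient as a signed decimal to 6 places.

+√(2/5) ≈ +0.632456

triangle: 3!×0!×1!/5! = 6/120
(j±m)!: 3!×0!×0!×4!×0!×1! = 144
prefactor² = (2J+1)×Δ×N² = 72/5
  k=0: +1/(0!×3!×0!×0!×0!×1!) = 1/6
Σ = 1/6  ⇒  CG² = 72/5×(1/6)² = 2/5
CG = +√(2/5) = +0.632456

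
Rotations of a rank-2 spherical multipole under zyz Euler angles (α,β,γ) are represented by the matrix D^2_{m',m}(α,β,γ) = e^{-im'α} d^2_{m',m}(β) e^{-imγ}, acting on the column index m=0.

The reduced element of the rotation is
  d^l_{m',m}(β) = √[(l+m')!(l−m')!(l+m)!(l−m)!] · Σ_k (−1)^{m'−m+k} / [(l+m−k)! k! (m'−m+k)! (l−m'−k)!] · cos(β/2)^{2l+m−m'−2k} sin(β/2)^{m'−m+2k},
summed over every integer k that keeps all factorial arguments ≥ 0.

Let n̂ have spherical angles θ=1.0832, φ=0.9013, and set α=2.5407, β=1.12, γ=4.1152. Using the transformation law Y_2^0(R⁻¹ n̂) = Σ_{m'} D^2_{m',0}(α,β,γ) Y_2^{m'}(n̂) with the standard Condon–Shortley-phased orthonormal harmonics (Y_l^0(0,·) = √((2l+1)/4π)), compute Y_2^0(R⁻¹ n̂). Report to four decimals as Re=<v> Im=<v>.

Need the full column D^2_{m',0} for m'=−2..2 at α=2.5407, β=1.1200, γ=4.1152.
cos(β/2)=0.847255, sin(β/2)=0.531186
d^2_{-2,0}: single k=2 term ⇒ +0.496132;  D = +0.178952-0.462735i
d^2_{-1,0}: k∈[1..2] ⇒ +0.791343 -0.311050 = +0.480293;  D = -0.396161+0.271548i
d^2_{0,0}: k∈[0..2] ⇒ +0.515296 -0.810181 +0.079614 = -0.215271;  D = -0.215271+0.000000i
d^2_{1,0}: k∈[0..1] ⇒ -0.791343 +0.311050 = -0.480293;  D = +0.396161+0.271548i
d^2_{2,0}: single k=0 term ⇒ +0.496132;  D = +0.178952+0.462735i
Y_2^{m'}(θ=1.0832,φ=0.9013) and Σ D·Y over m':
  (+0.1790-0.4627i)·(-0.0693-0.2934i)  (-0.3962+0.2715i)·(+0.1984-0.2507i)  (-0.2153+0.0000i)·(-0.1077+0.0000i)  (+0.3962+0.2715i)·(-0.1984-0.2507i)  (+0.1790+0.4627i)·(-0.0693+0.2934i)
Y_2^0(R⁻¹ n̂) = -0.294214+0.000000i

Re=-0.2942 Im=0.0000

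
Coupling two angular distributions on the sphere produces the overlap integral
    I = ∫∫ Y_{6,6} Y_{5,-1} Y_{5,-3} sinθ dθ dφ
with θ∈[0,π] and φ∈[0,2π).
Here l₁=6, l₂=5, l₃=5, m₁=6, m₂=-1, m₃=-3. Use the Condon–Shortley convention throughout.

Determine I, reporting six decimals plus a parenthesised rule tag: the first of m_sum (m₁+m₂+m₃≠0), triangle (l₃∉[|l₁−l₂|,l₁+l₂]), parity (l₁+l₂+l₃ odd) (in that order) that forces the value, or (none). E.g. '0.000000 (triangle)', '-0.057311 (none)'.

0.000000 (m_sum)

m-sum = 6 − 1 − 3 = 2 ≠ 0 ⇒ I = 0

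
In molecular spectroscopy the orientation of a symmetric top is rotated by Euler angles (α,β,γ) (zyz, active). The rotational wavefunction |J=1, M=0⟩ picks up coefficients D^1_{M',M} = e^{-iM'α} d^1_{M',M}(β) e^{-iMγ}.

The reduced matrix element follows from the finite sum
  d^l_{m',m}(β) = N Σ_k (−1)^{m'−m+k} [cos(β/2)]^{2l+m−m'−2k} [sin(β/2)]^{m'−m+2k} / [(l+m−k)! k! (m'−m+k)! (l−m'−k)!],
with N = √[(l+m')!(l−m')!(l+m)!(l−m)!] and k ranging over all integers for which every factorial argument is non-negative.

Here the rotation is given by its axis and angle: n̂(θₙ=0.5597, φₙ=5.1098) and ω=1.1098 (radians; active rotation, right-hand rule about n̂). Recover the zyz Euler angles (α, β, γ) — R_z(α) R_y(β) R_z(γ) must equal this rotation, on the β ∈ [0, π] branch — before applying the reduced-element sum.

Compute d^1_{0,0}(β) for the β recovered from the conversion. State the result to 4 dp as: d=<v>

Axis–angle → zyz. n̂ = (sinθₙcosφₙ, sinθₙsinφₙ, cosθₙ) = (+0.205488, -0.489554, +0.847414), ω = 1.1098.
R = I cosω + sinω [n̂]ₓ + (1−cosω) n̂n̂ᵀ gives
  R = [+0.468282, -0.814800, -0.341778; +0.703105, +0.577892, -0.414348; +0.535121, -0.046274, +0.843507]
β = atan2(√(R₁₃²+R₂₃²), R₃₃) = 0.567017; α = atan2(R₂₃, R₁₃) mod 2π = 4.022674; γ = atan2(R₃₂, −R₃₁) mod 2π = 3.227852
d^1_{0,0}(β=0.5670) via the finite sum:
c=cos(0.567017/2)=0.960080, s=sin(0.567017/2)=0.279726; N=√[1·1·1·1]=1.000000
Admissible k: 0..1 (factorial args all ≥0)
  k=0: (−1)^0·1.0000/(1)·0.9601^2·0.2797^0 = +0.921753
  k=1: (−1)^1·1.0000/(1)·0.9601^0·0.2797^2 = -0.078247
d^1_{0,0}(0.5670) = +0.921753 -0.078247 = +0.843507

d=0.8435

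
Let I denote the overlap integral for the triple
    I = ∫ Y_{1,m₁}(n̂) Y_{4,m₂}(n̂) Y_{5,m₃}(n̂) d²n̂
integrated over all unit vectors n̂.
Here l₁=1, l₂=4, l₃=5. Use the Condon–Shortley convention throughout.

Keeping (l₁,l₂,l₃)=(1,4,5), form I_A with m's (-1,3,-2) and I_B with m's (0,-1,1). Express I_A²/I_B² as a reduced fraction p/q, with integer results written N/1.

Shared (l₁,l₂,l₃)=(1,4,5): N and (l;000)² cancel in I_A²/I_B².
A: Δ = 0!·2!·8!/11! = 1/495; Racah Σ t=0..0: t=0:+1/10080 = 1/10080; ⇒ 3j(1 4 5; -1 3 -2)² = 1/165, sgn -1
B: Δ = 0!·2!·8!/11! = 1/495; Racah Σ t=0..0: t=0:+1/720 = 1/720; ⇒ 3j(1 4 5; 0 -1 1)² = 8/165, sgn +1
I_A²/I_B² = (1/165)/(8/165) = 1/8

1/8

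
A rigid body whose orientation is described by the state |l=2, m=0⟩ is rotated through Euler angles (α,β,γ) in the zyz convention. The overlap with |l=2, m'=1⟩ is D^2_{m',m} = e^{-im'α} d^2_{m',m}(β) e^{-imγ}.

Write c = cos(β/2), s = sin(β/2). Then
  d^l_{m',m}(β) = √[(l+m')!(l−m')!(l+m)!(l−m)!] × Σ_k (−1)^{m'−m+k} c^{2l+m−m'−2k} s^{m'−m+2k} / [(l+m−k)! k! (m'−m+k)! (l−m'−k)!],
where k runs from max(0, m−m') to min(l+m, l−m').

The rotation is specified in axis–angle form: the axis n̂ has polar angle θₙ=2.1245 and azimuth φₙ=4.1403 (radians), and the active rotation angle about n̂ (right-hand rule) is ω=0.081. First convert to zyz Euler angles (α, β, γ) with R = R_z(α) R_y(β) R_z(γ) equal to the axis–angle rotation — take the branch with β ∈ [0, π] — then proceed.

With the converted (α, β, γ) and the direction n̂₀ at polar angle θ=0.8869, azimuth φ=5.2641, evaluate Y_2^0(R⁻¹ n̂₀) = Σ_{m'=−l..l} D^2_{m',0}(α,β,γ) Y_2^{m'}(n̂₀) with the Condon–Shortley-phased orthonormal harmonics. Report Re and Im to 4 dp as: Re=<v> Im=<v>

Axis–angle → zyz. n̂ = (sinθₙcosφₙ, sinθₙsinφₙ, cosθₙ) = (-0.460497, -0.715146, -0.525841), ω = 0.0810.
R = I cosω + sinω [n̂]ₓ + (1−cosω) n̂n̂ᵀ gives
  R = [+0.997417, +0.043626, -0.057070; -0.041467, +0.998398, +0.038492; +0.058657, -0.036026, +0.997628]
β = atan2(√(R₁₃²+R₂₃²), R₃₃) = 0.068892; α = atan2(R₂₃, R₁₃) mod 2π = 2.548199; γ = atan2(R₃₂, −R₃₁) mod 2π = 3.692377
Need the full column D^2_{m',0} for m'=−2..2 at α=2.5482, β=0.0689, γ=3.6924.
cos(β/2)=0.999407, sin(β/2)=0.034439
d^2_{-2,0}: single k=2 term ⇒ +0.002902;  D = +0.001087-0.002690i
d^2_{-1,0}: k∈[1..2] ⇒ +0.084208 -0.000100 = +0.084108;  D = -0.069730+0.047032i
d^2_{0,0}: k∈[0..2] ⇒ +0.997629 -0.004739 +0.000001 = +0.992892;  D = +0.992892+0.000000i
d^2_{1,0}: k∈[0..1] ⇒ -0.084208 +0.000100 = -0.084108;  D = +0.069730+0.047032i
d^2_{2,0}: single k=0 term ⇒ +0.002902;  D = +0.001087+0.002690i
Y_2^{m'}(θ=0.8869,φ=5.2641) and Σ D·Y over m':
  (+0.0011-0.0027i)·(-0.1046+0.2072i)  (-0.0697+0.0470i)·(+0.1983+0.3222i)  (+0.9929+0.0000i)·(+0.0623+0.0000i)  (+0.0697+0.0470i)·(-0.1983+0.3222i)  (+0.0011+0.0027i)·(-0.1046-0.2072i)
Y_2^0(R⁻¹ n̂) = +0.004797+0.000000i

Re=0.0048 Im=0.0000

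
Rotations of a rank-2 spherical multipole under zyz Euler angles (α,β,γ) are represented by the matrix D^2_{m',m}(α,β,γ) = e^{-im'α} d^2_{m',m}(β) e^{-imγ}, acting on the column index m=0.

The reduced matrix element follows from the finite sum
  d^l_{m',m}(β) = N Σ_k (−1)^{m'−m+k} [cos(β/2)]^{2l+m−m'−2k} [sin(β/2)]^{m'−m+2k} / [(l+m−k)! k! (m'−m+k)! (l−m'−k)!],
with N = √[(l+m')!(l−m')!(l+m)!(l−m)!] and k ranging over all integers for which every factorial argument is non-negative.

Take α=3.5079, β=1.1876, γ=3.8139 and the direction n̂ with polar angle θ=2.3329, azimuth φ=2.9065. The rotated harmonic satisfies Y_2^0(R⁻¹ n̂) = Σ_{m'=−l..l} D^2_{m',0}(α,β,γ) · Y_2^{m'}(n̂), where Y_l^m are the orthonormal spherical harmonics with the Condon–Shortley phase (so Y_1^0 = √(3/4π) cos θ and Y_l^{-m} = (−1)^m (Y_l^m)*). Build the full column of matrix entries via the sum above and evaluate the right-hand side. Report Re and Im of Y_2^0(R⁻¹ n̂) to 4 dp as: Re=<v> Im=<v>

Need the full column D^2_{m',0} for m'=−2..2 at α=3.5079, β=1.1876, γ=3.8139.
cos(β/2)=0.828821, sin(β/2)=0.559515
d^2_{-2,0}: single k=2 term ⇒ +0.526768;  D = +0.391614+0.352311i
d^2_{-1,0}: k∈[1..2] ⇒ +0.780312 -0.355607 = +0.424705;  D = -0.396529-0.152117i
d^2_{0,0}: k∈[0..2] ⇒ +0.471891 -0.860209 +0.098004 = -0.290313;  D = -0.290313+0.000000i
d^2_{1,0}: k∈[0..1] ⇒ -0.780312 +0.355607 = -0.424705;  D = +0.396529-0.152117i
d^2_{2,0}: single k=0 term ⇒ +0.526768;  D = +0.391614-0.352311i
Y_2^{m'}(θ=2.3329,φ=2.9065) and Σ D·Y over m':
  (+0.3916+0.3523i)·(+0.1802+0.0916i)  (-0.3965-0.1521i)·(+0.3752+0.0899i)  (-0.2903+0.0000i)·(+0.1357+0.0000i)  (+0.3965-0.1521i)·(-0.3752+0.0899i)  (+0.3916-0.3523i)·(+0.1802-0.0916i)
Y_2^0(R⁻¹ n̂) = -0.233019+0.000000i

Re=-0.2330 Im=0.0000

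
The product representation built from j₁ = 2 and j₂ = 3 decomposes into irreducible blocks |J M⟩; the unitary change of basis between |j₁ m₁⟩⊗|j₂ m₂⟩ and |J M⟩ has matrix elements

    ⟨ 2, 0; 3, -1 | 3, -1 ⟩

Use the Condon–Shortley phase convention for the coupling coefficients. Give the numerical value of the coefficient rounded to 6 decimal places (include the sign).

-0.387298  (= −√(3/20))

√[7·2!2!4!/9! · 2!2!2!4!2!4!] = √(256/15)
  +(−1)^0/∏(0,2,2,2,0,2)! = 1/16  (running 1/16)
  +(−1)^1/∏(1,1,1,1,1,3)! = -1/6  (running -5/48)
  +(−1)^2/∏(2,0,0,0,2,4)! = 1/96  (running -3/32)
⟨..|..⟩ = √(256/15)·(-3/32) = -0.387298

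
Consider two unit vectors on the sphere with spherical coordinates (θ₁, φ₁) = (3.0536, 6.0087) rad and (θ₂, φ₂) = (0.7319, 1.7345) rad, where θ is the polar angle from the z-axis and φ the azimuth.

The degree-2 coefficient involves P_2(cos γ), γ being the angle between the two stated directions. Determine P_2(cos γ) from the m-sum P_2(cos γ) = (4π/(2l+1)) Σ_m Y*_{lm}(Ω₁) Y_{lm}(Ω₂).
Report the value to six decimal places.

Summing Y*_{l m}(θ₁,φ₁)·Y_{l m}(θ₂,φ₂) over m ∈ [−2, 2]; prefactor 4π/(2·2+1) = 2.513274:
  term(m=-2) = (-0.000329, 0.000395)   from Y*(Ω₁)=(0.002545, -0.001557), Y(Ω₂)=(-0.163348, 0.055478)
  term(m=-1) = (0.011021, 0.023520)   from Y*(Ω₁)=(-0.065097, 0.018331), Y(Ω₂)=(-0.062592, -0.378930)
  term(m=+0) = (0.129819, 0.000000)   from Y*(Ω₁)=(0.623476, -0.000000), Y(Ω₂)=(0.208218, 0.000000)
  term(m=+1) = (0.011021, -0.023520)   from Y*(Ω₁)=(0.065097, 0.018331), Y(Ω₂)=(0.062592, -0.378930)
  term(m=+2) = (-0.000329, -0.000395)   from Y*(Ω₁)=(0.002545, 0.001557), Y(Ω₂)=(-0.163348, -0.055478)
Σ over m = (0.151201, 0.000000); ×(4π/5) → (0.380011, 0.000000). Real part: 0.380011

0.380011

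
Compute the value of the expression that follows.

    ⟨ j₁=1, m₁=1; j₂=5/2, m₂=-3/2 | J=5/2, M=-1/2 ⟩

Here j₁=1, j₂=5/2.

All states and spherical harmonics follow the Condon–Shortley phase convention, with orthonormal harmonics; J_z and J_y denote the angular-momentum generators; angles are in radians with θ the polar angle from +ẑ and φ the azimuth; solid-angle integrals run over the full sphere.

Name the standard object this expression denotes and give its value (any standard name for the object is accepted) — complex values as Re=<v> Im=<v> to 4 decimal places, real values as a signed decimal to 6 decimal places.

Clebsch–Gordan coefficient, +√(16/35) ≈ +0.676123

This is a Clebsch–Gordan (vector-coupling) coefficient.
√[6·1!1!4!/7! · 2!0!1!4!2!3!] = √(576/35)
  +(−1)^0/∏(0,1,0,1,1,3)! = 1/6  (running 1/6)
⟨..|..⟩ = √(576/35)·(1/6) = +0.676123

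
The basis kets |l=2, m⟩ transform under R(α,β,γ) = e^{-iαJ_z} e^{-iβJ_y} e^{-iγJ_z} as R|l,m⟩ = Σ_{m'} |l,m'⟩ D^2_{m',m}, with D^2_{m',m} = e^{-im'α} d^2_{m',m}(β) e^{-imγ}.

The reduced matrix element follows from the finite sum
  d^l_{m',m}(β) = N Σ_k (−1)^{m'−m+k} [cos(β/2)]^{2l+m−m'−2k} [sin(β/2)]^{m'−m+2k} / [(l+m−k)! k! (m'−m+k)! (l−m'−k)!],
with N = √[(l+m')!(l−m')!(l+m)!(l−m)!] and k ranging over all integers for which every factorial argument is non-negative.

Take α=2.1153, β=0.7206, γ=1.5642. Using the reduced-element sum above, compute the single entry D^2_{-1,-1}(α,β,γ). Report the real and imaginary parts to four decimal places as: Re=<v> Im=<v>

Re=-0.3781 Im=-0.2256

D^2_{-1,-1}(2.1153,0.7206,1.5642) = e^{-i·-1·2.1153}·d^2_{-1,-1}(0.7206)·e^{-i·-1·1.5642}. Compute d first:
Half-angle: c=0.935791, s=0.352555. N=√(1·6·1·6)=6.000000
k∈{0,1} keeps every argument non-negative
  k=0: (−1)^0·6.0000/(6)·0.9358^4·0.3526^0 = +0.766859
  k=1: (−1)^1·6.0000/(2)·0.9358^2·0.3526^2 = -0.326537
d^2_{-1,-1}(0.7206) = +0.766859 -0.326537 = +0.440322
Phases: e^{-i·(-1)·2.1153}=-0.517994+0.855384i, e^{-i·(-1)·1.5642}=+0.006596+0.999978i ⇒ D=-0.378141-0.225595i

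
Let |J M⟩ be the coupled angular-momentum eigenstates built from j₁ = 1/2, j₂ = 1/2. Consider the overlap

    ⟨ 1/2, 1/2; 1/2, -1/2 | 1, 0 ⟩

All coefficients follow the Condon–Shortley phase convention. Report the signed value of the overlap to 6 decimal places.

+√(1/2) = +0.707107

√[3·0!1!1!/3! · 1!0!0!1!1!1!] = √(1/2)
  +(−1)^0/∏(0,0,0,0,1,1)! = 1  (running 1)
⟨..|..⟩ = √(1/2)·(1) = +0.707107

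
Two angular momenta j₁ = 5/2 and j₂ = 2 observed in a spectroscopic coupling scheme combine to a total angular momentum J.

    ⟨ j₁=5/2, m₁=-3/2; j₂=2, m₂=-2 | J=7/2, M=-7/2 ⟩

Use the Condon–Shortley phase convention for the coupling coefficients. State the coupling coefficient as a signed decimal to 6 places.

+√(4/9) ≈ +0.666667

triangle: 1!×4!×3!/9! = 144/362880
(j±m)!: 1!×4!×0!×4!×0!×7! = 2903040
prefactor² = (2J+1)×Δ×N² = 9216
  k=0: +1/(0!×1!×4!×0!×0!×3!) = 1/144
Σ = 1/144  ⇒  CG² = 9216×(1/144)² = 4/9
CG = +√(4/9) = +0.666667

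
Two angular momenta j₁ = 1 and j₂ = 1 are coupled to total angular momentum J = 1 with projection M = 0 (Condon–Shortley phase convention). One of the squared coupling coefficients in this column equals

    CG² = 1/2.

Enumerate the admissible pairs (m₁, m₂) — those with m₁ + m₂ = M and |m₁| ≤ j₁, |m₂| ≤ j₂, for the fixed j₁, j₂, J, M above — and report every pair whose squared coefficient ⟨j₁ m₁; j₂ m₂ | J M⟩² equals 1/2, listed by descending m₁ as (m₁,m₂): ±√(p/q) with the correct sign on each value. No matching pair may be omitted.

Admissible pairs with m₁+m₂ = M = 0: (-1,1), (0,0), (1,-1)
  (m₁,m₂)=(1,-1): CG² = 1/2, CG = +√(1/2)   ← matches the target
  (m₁,m₂)=(0,0): CG² = 0/1, CG = 0
  (m₁,m₂)=(-1,1): CG² = 1/2, CG = −√(1/2)   ← matches the target
Pairs with CG² = 1/2: (1,-1): +√(1/2); (-1,1): −√(1/2)

(1,-1): +√(1/2); (-1,1): −√(1/2)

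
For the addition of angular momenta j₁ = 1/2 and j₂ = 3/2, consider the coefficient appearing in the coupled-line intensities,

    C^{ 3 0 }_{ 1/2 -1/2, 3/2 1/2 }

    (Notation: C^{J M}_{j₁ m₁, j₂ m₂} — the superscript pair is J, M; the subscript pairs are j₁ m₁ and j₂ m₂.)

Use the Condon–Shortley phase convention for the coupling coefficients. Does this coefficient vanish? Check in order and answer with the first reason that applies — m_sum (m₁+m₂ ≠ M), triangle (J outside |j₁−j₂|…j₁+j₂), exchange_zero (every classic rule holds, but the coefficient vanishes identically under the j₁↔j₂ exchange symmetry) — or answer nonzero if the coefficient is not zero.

m-sum: m₁+m₂ = -1/2+1/2 = 0, M = 0  ✓
triangle: need |j₁−j₂| ≤ J ≤ j₁+j₂, i.e. J ∈ [1, 2]; J = 3 is outside ✗ ⇒ coefficient is 0

triangle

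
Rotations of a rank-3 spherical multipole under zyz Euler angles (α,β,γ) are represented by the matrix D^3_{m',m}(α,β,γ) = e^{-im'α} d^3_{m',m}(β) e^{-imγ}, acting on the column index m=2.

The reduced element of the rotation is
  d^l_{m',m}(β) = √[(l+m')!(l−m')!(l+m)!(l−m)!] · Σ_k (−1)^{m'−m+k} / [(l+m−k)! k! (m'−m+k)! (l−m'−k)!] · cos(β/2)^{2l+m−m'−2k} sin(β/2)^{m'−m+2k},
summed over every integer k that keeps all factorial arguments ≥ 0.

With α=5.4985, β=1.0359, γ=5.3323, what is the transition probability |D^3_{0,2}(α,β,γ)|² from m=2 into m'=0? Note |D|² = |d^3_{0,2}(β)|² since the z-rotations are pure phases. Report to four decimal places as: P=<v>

First d^3_{0,2}(β=1.0359), then the phase factors e^{-i(0)α} and e^{-i(2)γ}:
With c≡cos(β/2)=0.868836 and s≡sin(β/2)=0.495100, N=[6·6·120·1]^{1/2}=65.726707
The bounds max(0,m−m')=2 and min(l+m,l−m')=3 give 2 terms
  k=2: (−1)^0·65.7267/(12)·0.8688^4·0.4951^2 = +0.765064
  k=3: (−1)^1·65.7267/(12)·0.8688^2·0.4951^4 = -0.248432
d^3_{0,2}(1.0359) = +0.765064 -0.248432 = +0.516632
|D^3_{0,2}|² = |d^3_{0,2}(β)|² = (+0.516632)² = 0.266908 (the z-rotation phases have unit modulus)

P=0.2669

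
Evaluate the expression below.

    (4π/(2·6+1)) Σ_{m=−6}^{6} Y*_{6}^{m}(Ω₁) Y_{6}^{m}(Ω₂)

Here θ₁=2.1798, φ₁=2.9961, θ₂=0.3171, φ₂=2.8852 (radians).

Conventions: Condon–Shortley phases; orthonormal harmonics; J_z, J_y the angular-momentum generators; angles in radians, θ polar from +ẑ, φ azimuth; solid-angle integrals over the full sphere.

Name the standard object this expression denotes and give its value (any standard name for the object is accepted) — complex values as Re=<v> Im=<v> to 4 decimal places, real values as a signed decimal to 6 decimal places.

This sum is the spherical-harmonic addition theorem: it equals the Legendre polynomial P_l(cos γ) of the angle γ between the two directions.
Summing Y*_{l m}(θ₁,φ₁)·Y_{l m}(θ₂,φ₂) over m ∈ [−6, 6]; prefactor 4π/(2·6+1) = 0.966644:
  m=-6: (0.09452 - 0.11271j) × (0.00001 + 0.00044j) = 0.00005 + 0.00004j  (running Σ = 0.00005 + 0.00004j)
  m=-5: (0.26542 - 0.23632j) × (-0.00133 - 0.00449j) = -0.00142 - 0.00088j  (running Σ = -0.00136 - 0.00084j)
  m=-4: (0.35069 - 0.23075j) × (0.01562 + 0.02575j) = 0.01142 + 0.00543j  (running Σ = 0.01006 + 0.00459j)
  m=-3: (0.11174 - 0.05213j) × (-0.09343 - 0.09045j) = -0.01515 - 0.00524j  (running Σ = -0.00510 - 0.00065j)
  m=-2: (-0.28473 + 0.08527j) × (0.32133 + 0.18091j) = -0.10692 - 0.02411j  (running Σ = -0.11202 - 0.02476j)
  m=-1: (-0.24546 + 0.03597j) × (-0.56810 - 0.14894j) = 0.14480 + 0.01612j  (running Σ = 0.03278 - 0.00863j)
  m=0: (0.23666 + 0.00000j) × (0.19241 + 0.00000j) = 0.04554 + 0.00000j  (running Σ = 0.07832 - 0.00863j)
  m=1: (0.24546 + 0.03597j) × (0.56810 - 0.14894j) = 0.14480 - 0.01612j  (running Σ = 0.22312 - 0.02476j)
  m=2: (-0.28473 - 0.08527j) × (0.32133 - 0.18091j) = -0.10692 + 0.02411j  (running Σ = 0.11621 - 0.00065j)
  m=3: (-0.11174 - 0.05213j) × (0.09343 - 0.09045j) = -0.01515 + 0.00524j  (running Σ = 0.10105 + 0.00459j)
  m=4: (0.35069 + 0.23075j) × (0.01562 - 0.02575j) = 0.01142 - 0.00543j  (running Σ = 0.11247 - 0.00084j)
  m=5: (-0.26542 - 0.23632j) × (0.00133 - 0.00449j) = -0.00142 + 0.00088j  (running Σ = 0.11105 + 0.00004j)
  m=6: (0.09452 + 0.11271j) × (0.00001 - 0.00044j) = 0.00005 - 0.00004j  (running Σ = 0.11111 + 0.00000j)
Accumulated sum 0.11111 + 0.00000j; after 4π/(2l+1) scaling, 0.10740 + 0.00000j ⇒ P_6 = 0.107400

Legendre polynomial (addition theorem), +0.107400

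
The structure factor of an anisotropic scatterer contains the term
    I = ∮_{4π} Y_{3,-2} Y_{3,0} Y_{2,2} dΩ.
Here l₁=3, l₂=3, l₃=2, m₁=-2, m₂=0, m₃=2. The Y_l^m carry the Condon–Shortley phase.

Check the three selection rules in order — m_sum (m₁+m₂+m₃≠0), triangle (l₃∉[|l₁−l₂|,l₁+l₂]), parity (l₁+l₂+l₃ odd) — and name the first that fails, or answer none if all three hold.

none

m₁+m₂+m₃ = -2 + 0 + 2 = 0  ✓
triangle: |3−3|=0 ≤ l₃=2 ≤ 3+3=6  ✓
parity: l₁+l₂+l₃ = 8 is even  ✓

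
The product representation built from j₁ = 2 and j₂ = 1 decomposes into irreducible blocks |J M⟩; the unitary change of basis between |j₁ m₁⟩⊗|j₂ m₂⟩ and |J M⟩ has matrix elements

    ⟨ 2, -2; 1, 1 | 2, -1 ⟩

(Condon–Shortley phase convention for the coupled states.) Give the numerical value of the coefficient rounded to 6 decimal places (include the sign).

−√(1/3) ≈ -0.577350

j₁+j₂−J=1  J+j₁−j₂=3  J−j₁+j₂=1  j₁+j₂+J+1=6
(j₁±m₁, j₂±m₂, J±M) = (0,4,2,0,1,3)
P² = 12
sum k=1..1:
  [1] −1/6 = -1/6
S = -1/6
C² = P²·S² = 1/3 ; C = -0.577350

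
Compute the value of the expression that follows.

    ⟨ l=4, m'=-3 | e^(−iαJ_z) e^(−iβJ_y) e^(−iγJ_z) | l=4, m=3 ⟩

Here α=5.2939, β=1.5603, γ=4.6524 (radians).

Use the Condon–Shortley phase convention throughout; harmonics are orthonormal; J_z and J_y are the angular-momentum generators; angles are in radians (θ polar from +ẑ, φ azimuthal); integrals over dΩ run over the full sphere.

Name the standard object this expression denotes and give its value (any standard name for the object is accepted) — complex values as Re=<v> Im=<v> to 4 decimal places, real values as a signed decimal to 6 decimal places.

This is a Wigner D-matrix element — the rotation-matrix element ⟨l m'| R(α,β,γ) |l m⟩ in the angular-momentum basis.
First d^4_{-3,3}(β=1.5603), then the phase factors e^{-i(-3)α} and e^{-i(3)γ}:
With c≡cos(β/2)=0.710808 and s≡sin(β/2)=0.703386, N=[1·5040·5040·1]^{1/2}=5040.000000
Admissible k: 6..7 (factorial args all ≥0)
  k=6: (−1)^0·5040.0000/(720)·0.7108^2·0.7034^6 = +0.428317
  k=7: (−1)^1·5040.0000/(5040)·0.7108^0·0.7034^8 = -0.059917
d^4_{-3,3}(1.5603) = +0.428317 -0.059917 = +0.368400
Phases: e^{-i·(-3)·5.2939}=-0.984946-0.172864i, e^{-i·(3)·4.6524}=+0.178997-0.983850i ⇒ D=-0.127604+0.345595i

Wigner D-matrix element, Re=-0.1276 Im=0.3456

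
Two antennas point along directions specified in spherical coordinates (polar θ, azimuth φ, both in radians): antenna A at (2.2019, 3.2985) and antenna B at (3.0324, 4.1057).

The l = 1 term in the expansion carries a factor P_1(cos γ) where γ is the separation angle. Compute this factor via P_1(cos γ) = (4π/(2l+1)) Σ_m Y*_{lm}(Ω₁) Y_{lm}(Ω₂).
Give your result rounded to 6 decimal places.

Term-by-term m-sum for l=1 (normalisation 4π/3 = 4.188790):
  m=-1: (-0.27552 - 0.04359j) × (-0.02147 + 0.03093j) = 0.00726 - 0.00759j  (running Σ = 0.00726 - 0.00759j)
  m=0: (-0.28829 + 0.00000j) × (-0.48569 + 0.00000j) = 0.14002 + 0.00000j  (running Σ = 0.14728 - 0.00759j)
  m=1: (0.27552 - 0.04359j) × (0.02147 + 0.03093j) = 0.00726 + 0.00759j  (running Σ = 0.15455 + 0.00000j)
Accumulated sum 0.15455 + 0.00000j; after 4π/(2l+1) scaling, 0.64737 + 0.00000j ⇒ P_1 = 0.647366

0.647366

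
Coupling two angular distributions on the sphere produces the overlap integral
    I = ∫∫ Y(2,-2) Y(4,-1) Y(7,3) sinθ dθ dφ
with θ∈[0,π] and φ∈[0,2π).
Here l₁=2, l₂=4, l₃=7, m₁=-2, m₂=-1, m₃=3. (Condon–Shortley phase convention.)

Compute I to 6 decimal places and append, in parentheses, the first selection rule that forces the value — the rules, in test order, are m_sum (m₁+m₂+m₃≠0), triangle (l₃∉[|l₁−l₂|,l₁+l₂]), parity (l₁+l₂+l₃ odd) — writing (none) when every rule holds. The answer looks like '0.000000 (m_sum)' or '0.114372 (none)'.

|2−4|≤7≤2+4 violated ⇒ I = 0

0.000000 (triangle)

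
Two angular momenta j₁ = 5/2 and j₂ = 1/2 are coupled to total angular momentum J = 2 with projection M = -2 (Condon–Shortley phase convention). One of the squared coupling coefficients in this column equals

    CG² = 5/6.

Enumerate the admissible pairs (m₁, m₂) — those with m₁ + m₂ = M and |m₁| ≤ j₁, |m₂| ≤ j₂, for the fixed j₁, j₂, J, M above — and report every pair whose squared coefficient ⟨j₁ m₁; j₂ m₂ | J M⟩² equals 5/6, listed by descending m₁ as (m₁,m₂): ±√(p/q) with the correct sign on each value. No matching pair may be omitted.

Admissible pairs with m₁+m₂ = M = -2: (-5/2,1/2), (-3/2,-1/2)
  (m₁,m₂)=(-3/2,-1/2): CG² = 1/6, CG = +√(1/6)
  (m₁,m₂)=(-5/2,1/2): CG² = 5/6, CG = −√(5/6)   ← matches the target
Pairs with CG² = 5/6: (-5/2,1/2): −√(5/6)

(-5/2,1/2): −√(5/6)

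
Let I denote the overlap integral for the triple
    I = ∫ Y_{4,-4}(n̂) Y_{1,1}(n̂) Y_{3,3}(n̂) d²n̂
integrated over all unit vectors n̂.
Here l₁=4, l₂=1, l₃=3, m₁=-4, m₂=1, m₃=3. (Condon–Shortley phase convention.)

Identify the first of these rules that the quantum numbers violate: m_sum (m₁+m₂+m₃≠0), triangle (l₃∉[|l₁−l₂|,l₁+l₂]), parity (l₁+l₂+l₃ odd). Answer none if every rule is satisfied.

azimuthal sum: -4 + 1 + 3 = 0  ✓
3 ≤ 3 ≤ 5 (triangle on l)  ✓
L = 4 + 1 + 3 = 8 (even)  ✓

none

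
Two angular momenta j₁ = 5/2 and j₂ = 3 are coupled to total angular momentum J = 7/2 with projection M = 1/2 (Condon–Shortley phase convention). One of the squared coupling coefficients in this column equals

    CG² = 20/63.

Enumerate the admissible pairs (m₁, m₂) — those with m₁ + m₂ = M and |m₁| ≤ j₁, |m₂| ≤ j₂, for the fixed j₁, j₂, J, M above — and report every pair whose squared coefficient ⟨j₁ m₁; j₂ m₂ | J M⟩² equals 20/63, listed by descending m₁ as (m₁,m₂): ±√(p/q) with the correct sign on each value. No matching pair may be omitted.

(-3/2,2): +√(20/63)

Admissible pairs with m₁+m₂ = M = 1/2: (-5/2,3), (-3/2,2), (-1/2,1), (1/2,0), (3/2,-1), (5/2,-2)
  (m₁,m₂)=(5/2,-2): CG² = 16/63, CG = +√(16/63)
  (m₁,m₂)=(3/2,-1): CG² = 8/63, CG = +√(8/63)
  (m₁,m₂)=(1/2,0): CG² = 4/21, CG = −√(4/21)
  (m₁,m₂)=(-1/2,1): CG² = 1/63, CG = −√(1/63)
  (m₁,m₂)=(-3/2,2): CG² = 20/63, CG = +√(20/63)   ← matches the target
  (m₁,m₂)=(-5/2,3): CG² = 2/21, CG = +√(2/21)
Pairs with CG² = 20/63: (-3/2,2): +√(20/63)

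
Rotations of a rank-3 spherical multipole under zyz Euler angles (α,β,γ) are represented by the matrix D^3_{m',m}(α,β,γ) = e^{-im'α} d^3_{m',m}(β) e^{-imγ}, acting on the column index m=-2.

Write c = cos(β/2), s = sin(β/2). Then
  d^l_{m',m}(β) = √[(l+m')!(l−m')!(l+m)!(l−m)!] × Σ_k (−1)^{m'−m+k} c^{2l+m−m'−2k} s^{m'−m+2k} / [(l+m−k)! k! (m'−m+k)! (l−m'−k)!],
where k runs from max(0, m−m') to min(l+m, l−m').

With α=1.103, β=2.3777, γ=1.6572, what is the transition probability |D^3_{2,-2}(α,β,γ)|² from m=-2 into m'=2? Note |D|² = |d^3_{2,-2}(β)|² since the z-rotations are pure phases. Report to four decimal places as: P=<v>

Split into d^3_{2,-2}(β=2.3777) × two z-phases.
c=cos(2.377700/2)=0.372727, s=sin(2.377700/2)=0.927941; N=√[120·1·1·120]=120.000000
Admissible k: 0..1 (factorial args all ≥0)
  k=0: (−1)^4·120.0000/(24)·0.3727^2·0.9279^4 = +0.515031
  k=1: (−1)^5·120.0000/(120)·0.3727^0·0.9279^6 = -0.638443
d^3_{2,-2}(2.3777) = +0.515031 -0.638443 = -0.123412
|D^3_{2,-2}|² = |d^3_{2,-2}(β)|² = (-0.123412)² = 0.015230 (the z-rotation phases have unit modulus)

P=0.0152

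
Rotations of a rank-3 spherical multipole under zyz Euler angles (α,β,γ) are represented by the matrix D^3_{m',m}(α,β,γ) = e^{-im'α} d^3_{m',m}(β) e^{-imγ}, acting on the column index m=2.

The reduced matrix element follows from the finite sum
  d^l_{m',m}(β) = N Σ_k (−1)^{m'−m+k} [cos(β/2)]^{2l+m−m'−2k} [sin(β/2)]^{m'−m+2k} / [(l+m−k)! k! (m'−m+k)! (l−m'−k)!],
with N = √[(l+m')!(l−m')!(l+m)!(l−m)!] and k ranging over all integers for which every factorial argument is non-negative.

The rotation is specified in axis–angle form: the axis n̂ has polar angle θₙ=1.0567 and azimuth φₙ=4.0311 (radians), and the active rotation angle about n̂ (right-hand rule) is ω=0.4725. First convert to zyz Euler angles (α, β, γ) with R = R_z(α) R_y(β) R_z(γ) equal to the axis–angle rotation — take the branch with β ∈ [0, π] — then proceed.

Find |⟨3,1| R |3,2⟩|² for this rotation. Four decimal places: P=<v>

Axis–angle → zyz. n̂ = (sinθₙcosφₙ, sinθₙsinφₙ, cosθₙ) = (-0.548386, -0.676355, +0.491748), ω = 0.4725.
R = I cosω + sinω [n̂]ₓ + (1−cosω) n̂n̂ᵀ gives
  R = [+0.923383, -0.183163, -0.337365; +0.264440, +0.940555, +0.213136; +0.278272, -0.286019, +0.916928]
β = atan2(√(R₁₃²+R₂₃²), R₃₃) = 0.410483; α = atan2(R₂₃, R₁₃) mod 2π = 2.578141; γ = atan2(R₃₂, −R₃₁) mod 2π = 3.940719
D^3_{1,2}(2.5781,0.4105,3.9407) = e^{-i·1·2.5781}·d^3_{1,2}(0.4105)·e^{-i·2·3.9407}. Compute d first:
With c≡cos(β/2)=0.979012 and s≡sin(β/2)=0.203803, N=[24·2·120·1]^{1/2}=75.894664
The bounds max(0,m−m')=1 and min(l+m,l−m')=2 give 2 terms
  k=1: (−1)^0·75.8947/(24)·0.9790^5·0.2038^1 = +0.579630
  k=2: (−1)^1·75.8947/(12)·0.9790^3·0.2038^3 = -0.050238
d^3_{1,2}(0.4105) = +0.579630 -0.050238 = +0.529393
|D^3_{1,2}|² = |d^3_{1,2}(β)|² = (+0.529393)² = 0.280257 (the z-rotation phases have unit modulus)

P=0.2803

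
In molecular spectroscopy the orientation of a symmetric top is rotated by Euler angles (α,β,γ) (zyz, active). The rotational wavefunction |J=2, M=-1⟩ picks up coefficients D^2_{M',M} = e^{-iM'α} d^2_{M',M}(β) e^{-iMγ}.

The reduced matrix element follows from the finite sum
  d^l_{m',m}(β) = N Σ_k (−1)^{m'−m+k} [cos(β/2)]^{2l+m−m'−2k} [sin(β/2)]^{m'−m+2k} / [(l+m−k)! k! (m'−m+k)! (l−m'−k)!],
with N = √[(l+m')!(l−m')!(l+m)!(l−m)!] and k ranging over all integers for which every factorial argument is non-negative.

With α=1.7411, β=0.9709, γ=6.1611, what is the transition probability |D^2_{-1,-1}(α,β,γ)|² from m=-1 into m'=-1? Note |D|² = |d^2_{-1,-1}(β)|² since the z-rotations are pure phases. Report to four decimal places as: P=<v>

Split into d^2_{-1,-1}(β=0.9709) × two z-phases.
Half-angle: c=0.884465, s=0.466606. N=√(1·6·1·6)=6.000000
k∈{0,1} keeps every argument non-negative
  k=0: (−1)^0·6.0000/(6)·0.8845^4·0.4666^0 = +0.611960
  k=1: (−1)^1·6.0000/(2)·0.8845^2·0.4666^2 = -0.510957
d^2_{-1,-1}(0.9709) = +0.611960 -0.510957 = +0.101003
|D^2_{-1,-1}|² = |d^2_{-1,-1}(β)|² = (+0.101003)² = 0.010202 (the z-rotation phases have unit modulus)

P=0.0102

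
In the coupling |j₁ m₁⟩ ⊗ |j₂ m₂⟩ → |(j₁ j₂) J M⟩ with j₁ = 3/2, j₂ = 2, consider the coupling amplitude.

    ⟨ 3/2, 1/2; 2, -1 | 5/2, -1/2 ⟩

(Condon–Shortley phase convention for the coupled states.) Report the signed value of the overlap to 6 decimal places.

√[6·1!2!3!/7! · 2!1!1!3!2!3!] = √(72/35)
  +(−1)^0/∏(0,1,1,1,1,2)! = 1/2  (running 1/2)
  +(−1)^1/∏(1,0,0,0,2,3)! = -1/12  (running 5/12)
⟨..|..⟩ = √(72/35)·(5/12) = +0.597614

+0.597614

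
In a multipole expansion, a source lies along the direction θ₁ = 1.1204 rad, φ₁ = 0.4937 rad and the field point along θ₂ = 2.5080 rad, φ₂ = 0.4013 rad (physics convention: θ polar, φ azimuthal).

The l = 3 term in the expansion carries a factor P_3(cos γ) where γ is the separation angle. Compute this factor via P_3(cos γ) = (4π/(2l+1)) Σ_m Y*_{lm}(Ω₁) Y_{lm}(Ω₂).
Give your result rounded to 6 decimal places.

Addition theorem: P_3(cos γ) = (4π/7) Σ_m Y*_{lm}(Ω₁) Y_{lm}(Ω₂), m = −3…3:
  [-3]  conj(Y_{3,-3})(Ω₁) = 0.02727 + 0.30321j ; Y_{3,-3}(Ω₂) = 0.03106 - 0.08082j ; Δ = 0.02535 + 0.00721j
  [-2]  conj(Y_{3,-2})(Ω₁) = 0.19863 + 0.30094j ; Y_{3,-2}(Ω₂) = -0.20060 + 0.20762j ; Δ = -0.10233 - 0.01913j
  [-1]  conj(Y_{3,-1})(Ω₁) = -0.01344 - 0.00723j ; Y_{3,-1}(Ω₂) = 0.39585 - 0.16797j ; Δ = -0.00654 - 0.00061j
  [+0]  conj(Y_{3,0})(Ω₁) = -0.33343 + 0.00000j ; Y_{3,0}(Ω₂) = -0.07441 + 0.00000j ; Δ = 0.02481 + 0.00000j
  [+1]  conj(Y_{3,1})(Ω₁) = 0.01344 - 0.00723j ; Y_{3,1}(Ω₂) = -0.39585 - 0.16797j ; Δ = -0.00654 + 0.00061j
  [+2]  conj(Y_{3,2})(Ω₁) = 0.19863 - 0.30094j ; Y_{3,2}(Ω₂) = -0.20060 - 0.20762j ; Δ = -0.10233 + 0.01913j
  [+3]  conj(Y_{3,3})(Ω₁) = -0.02727 + 0.30321j ; Y_{3,3}(Ω₂) = -0.03106 - 0.08082j ; Δ = 0.02535 - 0.00721j
Σ over m = -0.14221 - 0.00000j; ×(4π/7) → -0.25529 - 0.00000j. Real part: -0.255294

-0.255294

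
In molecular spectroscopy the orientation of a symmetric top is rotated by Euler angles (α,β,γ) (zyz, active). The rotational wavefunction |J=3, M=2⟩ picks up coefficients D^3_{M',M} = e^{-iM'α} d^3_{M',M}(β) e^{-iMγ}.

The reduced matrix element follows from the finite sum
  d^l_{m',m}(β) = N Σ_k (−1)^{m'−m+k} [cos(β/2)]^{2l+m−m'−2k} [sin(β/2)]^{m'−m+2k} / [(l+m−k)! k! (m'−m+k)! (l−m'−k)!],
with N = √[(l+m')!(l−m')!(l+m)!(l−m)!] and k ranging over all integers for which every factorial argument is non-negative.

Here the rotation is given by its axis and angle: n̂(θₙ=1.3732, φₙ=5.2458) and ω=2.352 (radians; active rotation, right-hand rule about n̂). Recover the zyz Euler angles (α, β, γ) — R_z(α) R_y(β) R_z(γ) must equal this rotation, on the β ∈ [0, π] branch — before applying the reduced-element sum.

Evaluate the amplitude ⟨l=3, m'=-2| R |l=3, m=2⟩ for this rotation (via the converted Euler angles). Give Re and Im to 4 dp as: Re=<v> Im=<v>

Re=-0.0303 Im=0.0480

Axis–angle → zyz. n̂ = (sinθₙcosφₙ, sinθₙsinφₙ, cosθₙ) = (+0.498579, -0.844322, +0.196313), ω = 2.3520.
R = I cosω + sinω [n̂]ₓ + (1−cosω) n̂n̂ᵀ gives
  R = [-0.280519, -0.856770, -0.432728; -0.577980, +0.510709, -0.636487; +0.766321, +0.071562, -0.638459]
β = atan2(√(R₁₃²+R₂₃²), R₃₃) = 2.263291; α = atan2(R₂₃, R₁₃) mod 2π = 4.115301; γ = atan2(R₃₂, −R₃₁) mod 2π = 3.048479
Split into d^3_{-2,2}(β=2.2633) × two z-phases.
c=cos(2.263291/2)=0.425171, s=sin(2.263291/2)=0.905113; N=√[1·120·120·1]=120.000000
Admissible k: 4..5 (factorial args all ≥0)
  k=4: (−1)^0·120.0000/(24)·0.4252^2·0.9051^4 = +0.606609
  k=5: (−1)^1·120.0000/(120)·0.4252^0·0.9051^6 = -0.549816
d^3_{-2,2}(2.2633) = +0.606609 -0.549816 = +0.056793
D = (-0.367781+0.929913i)·(+0.056793)·(+0.982710+0.185152i) = -0.030305+0.048032i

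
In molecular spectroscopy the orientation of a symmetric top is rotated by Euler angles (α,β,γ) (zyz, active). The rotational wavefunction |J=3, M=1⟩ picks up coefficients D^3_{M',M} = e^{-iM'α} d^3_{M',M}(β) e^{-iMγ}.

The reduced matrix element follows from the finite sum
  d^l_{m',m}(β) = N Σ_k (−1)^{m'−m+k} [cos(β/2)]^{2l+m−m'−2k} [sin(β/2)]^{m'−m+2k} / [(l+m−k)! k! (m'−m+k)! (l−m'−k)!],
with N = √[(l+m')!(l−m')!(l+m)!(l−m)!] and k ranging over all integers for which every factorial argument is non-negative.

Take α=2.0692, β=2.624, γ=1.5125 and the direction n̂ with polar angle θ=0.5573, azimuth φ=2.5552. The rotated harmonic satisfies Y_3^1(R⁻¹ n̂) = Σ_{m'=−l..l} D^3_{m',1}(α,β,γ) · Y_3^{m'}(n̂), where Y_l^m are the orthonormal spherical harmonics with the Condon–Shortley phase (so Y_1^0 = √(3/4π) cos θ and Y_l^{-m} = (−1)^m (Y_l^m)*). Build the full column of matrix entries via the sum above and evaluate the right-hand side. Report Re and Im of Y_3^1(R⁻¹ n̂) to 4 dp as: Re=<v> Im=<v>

Need the full column D^3_{m',1} for m'=−3..3 at α=2.0692, β=2.6240, γ=1.5125.
cos(β/2)=0.255917, sin(β/2)=0.966699
d^3_{-3,1}: single k=4 term ⇒ +0.221518;  D = -0.003830-0.221485i
d^3_{-2,1}: k∈[3..4] ⇒ +0.095764 -0.683211 = -0.587448;  D = +0.511051-0.289692i
d^3_{-1,1}: k∈[2..4] ⇒ +0.024051 -0.457566 +0.816107 = +0.382592;  D = +0.324822+0.202157i
d^3_{0,1}: k∈[1..3] ⇒ +0.003676 -0.157356 +0.748421 = +0.594741;  D = +0.034652-0.593730i
d^3_{1,1}: k∈[0..2] ⇒ +0.000281 -0.032068 +0.343174 = +0.311387;  D = -0.281714+0.132662i
d^3_{2,1}: k∈[0..1] ⇒ -0.003356 +0.095764 = +0.092408;  D = +0.074544+0.054612i
d^3_{3,1}: single k=0 term ⇒ +0.015525;  D = +0.002072-0.015386i
Y_3^{m'}(θ=0.5573,φ=2.5552) and Σ D·Y over m':
  (-0.0038-0.2215i)·(+0.0116-0.0606i)  (+0.5111-0.2897i)·(+0.0940+0.2237i)  (+0.3248+0.2022i)·(-0.3704-0.2460i)  (+0.0347-0.5937i)·(+0.1905+0.0000i)  (-0.2817+0.1327i)·(+0.3704-0.2460i)  (+0.0745+0.0546i)·(+0.0940-0.2237i)  (+0.0021-0.0154i)·(-0.0116-0.0606i)
Y_3^1(R⁻¹ n̂) = -0.018014-0.076175i

Re=-0.0180 Im=-0.0762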